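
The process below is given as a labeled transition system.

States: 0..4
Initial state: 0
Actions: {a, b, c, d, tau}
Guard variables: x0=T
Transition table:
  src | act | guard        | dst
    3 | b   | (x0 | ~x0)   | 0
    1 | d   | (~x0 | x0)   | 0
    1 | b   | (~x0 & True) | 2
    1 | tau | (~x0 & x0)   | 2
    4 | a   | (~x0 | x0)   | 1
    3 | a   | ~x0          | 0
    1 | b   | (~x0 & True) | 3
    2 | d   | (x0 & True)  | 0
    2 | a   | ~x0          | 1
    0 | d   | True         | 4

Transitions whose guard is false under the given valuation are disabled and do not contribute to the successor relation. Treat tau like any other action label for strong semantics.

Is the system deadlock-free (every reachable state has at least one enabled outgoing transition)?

Reachable = {0,1,4}
  0: d→4  [deg 1]
  1: d→0  [deg 1]
  4: a→1  [deg 1]

Answer: DEADLOCK-FREE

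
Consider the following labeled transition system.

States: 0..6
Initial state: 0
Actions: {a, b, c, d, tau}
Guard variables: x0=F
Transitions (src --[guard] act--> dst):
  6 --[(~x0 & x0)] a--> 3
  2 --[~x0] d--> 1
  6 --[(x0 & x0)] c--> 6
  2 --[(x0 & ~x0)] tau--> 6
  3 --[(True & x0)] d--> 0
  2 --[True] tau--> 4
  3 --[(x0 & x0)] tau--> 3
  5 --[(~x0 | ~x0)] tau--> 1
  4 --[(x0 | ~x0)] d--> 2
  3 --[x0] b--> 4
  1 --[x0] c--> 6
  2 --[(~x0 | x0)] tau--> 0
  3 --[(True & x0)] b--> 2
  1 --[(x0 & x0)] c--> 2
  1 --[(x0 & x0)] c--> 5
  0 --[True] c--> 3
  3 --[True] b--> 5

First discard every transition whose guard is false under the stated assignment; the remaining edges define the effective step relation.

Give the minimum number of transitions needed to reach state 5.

Answer: 2

Trace:
BFS to 5:
  Layer 0: {0}
  Layer 1: {3}
  Layer 2: {5}
5 enters at depth 2; path c·b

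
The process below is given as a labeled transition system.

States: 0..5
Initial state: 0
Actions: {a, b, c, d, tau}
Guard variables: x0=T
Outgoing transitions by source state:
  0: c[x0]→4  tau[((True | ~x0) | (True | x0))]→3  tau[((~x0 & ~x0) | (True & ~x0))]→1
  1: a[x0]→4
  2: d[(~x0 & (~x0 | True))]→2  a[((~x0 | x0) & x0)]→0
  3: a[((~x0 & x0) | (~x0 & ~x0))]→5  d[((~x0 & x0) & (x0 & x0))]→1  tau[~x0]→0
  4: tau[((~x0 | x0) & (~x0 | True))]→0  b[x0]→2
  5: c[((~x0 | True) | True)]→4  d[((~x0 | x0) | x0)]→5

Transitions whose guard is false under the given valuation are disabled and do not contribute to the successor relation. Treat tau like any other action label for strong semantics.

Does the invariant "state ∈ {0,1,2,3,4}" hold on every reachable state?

Answer: INVARIANT HOLDS

Trace:
Inv-set: {0,1,2,3,4}
R = {0,2,3,4}
  0: ok
  2: ok
  3: ok
  4: ok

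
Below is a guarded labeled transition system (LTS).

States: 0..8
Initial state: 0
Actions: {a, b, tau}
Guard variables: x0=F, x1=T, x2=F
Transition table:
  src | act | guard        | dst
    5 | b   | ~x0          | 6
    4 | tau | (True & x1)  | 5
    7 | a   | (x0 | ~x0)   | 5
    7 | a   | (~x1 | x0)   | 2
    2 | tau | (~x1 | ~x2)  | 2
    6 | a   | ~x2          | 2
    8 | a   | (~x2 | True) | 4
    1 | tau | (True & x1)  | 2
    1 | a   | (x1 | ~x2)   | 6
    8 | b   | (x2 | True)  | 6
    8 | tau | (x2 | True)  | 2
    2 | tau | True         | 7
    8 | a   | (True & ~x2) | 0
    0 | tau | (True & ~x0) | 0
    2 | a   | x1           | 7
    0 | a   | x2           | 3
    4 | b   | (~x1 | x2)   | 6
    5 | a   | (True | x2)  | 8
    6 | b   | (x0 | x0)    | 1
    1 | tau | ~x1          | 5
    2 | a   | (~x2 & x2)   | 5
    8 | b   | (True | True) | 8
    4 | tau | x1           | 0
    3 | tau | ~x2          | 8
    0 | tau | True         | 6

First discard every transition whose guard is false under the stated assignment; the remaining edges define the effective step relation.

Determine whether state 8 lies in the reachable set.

19 transition(s) survive guard evaluation.
depth 0: {0}
depth 1: {6}  cumulative {0,6}
depth 2: {2}  cumulative {0,2,6}
depth 3: {7}  cumulative {0,2,6,7}
depth 4: {5}  cumulative {0,2,5,6,7}
depth 5: {8}  cumulative {0,2,5,6,7,8}
depth 6: {4}  cumulative {0,2,4,5,6,7,8}
R = {0,2,4,5,6,7,8}
witness 8: tau·a·tau·a·a

Answer: REACHABLE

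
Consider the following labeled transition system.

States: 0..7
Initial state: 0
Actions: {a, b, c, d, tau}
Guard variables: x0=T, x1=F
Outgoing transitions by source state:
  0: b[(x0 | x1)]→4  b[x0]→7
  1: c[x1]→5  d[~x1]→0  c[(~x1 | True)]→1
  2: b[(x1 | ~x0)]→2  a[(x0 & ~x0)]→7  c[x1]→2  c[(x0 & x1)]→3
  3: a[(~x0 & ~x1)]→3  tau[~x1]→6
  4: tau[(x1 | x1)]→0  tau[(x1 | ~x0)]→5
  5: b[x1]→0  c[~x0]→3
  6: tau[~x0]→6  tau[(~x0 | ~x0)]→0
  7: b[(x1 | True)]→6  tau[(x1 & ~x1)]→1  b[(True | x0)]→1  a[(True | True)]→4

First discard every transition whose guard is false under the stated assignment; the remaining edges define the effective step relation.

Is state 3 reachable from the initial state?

Answer: UNREACHABLE

Working:
Guard filter leaves 8 enabled edge(s).
L0 = {0}
L1 = {4,7}  now seen {0,4,7}
L2 = {1,6}  now seen {0,1,4,6,7}
Reach set: {0,1,4,6,7}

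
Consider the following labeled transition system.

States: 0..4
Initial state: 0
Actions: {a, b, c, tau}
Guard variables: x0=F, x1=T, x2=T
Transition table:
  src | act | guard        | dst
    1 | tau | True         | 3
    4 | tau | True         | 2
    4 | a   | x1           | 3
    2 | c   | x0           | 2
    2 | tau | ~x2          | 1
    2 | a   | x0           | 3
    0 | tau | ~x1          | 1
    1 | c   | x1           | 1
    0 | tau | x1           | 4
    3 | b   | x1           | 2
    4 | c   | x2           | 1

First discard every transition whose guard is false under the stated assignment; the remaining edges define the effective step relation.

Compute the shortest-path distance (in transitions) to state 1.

Layered search for 1:
  L0 = {0}
  L1 = {4}
  L2 = {1,2,3}
first hit 1 at d=2 via tau·c

Answer: 2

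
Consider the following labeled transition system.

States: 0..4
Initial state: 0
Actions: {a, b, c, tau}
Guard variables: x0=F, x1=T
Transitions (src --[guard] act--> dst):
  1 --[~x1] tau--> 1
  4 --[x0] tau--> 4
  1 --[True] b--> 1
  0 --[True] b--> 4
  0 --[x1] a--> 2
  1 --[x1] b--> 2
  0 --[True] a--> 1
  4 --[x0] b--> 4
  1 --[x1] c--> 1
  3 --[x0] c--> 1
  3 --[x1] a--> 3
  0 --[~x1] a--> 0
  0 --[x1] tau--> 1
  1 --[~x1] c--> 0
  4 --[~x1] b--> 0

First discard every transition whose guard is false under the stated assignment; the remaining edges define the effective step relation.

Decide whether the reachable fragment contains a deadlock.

Reach set: {0,1,2,4}
  0: a→1  a→2  b→4  tau→1  [deg 4]
  1: b→1  b→2  c→1  [deg 3]
  2: ∅  [STUCK]
  4: ∅  [STUCK]
trace reaching 2: a

Answer: DEADLOCK at state 2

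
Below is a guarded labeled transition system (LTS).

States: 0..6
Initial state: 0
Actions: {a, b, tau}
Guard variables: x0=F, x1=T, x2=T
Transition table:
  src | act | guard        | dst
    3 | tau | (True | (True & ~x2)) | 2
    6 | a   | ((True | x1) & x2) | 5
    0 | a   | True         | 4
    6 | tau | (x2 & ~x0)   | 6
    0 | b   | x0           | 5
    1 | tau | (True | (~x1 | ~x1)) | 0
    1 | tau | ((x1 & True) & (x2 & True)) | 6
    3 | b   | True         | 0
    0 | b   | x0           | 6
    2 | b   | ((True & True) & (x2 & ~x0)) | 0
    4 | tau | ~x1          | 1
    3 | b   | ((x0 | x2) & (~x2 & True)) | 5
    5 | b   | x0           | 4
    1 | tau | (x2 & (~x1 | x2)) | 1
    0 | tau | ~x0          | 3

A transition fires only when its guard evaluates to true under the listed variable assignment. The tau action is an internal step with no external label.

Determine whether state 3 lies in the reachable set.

10 transition(s) survive guard evaluation.
depth 0: {0}
depth 1: {3,4}  now seen {0,3,4}
depth 2: {2}  now seen {0,2,3,4}
R = {0,2,3,4}
trace reaching 3: tau

Answer: REACHABLE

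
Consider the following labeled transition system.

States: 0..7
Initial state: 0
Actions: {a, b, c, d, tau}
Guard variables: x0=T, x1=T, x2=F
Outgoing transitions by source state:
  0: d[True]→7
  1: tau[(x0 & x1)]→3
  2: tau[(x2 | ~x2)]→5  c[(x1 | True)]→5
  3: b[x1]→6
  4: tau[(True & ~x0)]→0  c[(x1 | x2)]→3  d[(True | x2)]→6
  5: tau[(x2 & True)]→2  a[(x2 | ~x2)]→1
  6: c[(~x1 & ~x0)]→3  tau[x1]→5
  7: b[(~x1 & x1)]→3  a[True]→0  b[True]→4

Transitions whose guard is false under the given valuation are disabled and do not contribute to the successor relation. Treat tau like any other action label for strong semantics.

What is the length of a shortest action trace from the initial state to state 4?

Layered search for 4:
  L0 = {0}
  L1 = {7}
  L2 = {4}
depth(4)=2, e.g. d·b

Answer: 2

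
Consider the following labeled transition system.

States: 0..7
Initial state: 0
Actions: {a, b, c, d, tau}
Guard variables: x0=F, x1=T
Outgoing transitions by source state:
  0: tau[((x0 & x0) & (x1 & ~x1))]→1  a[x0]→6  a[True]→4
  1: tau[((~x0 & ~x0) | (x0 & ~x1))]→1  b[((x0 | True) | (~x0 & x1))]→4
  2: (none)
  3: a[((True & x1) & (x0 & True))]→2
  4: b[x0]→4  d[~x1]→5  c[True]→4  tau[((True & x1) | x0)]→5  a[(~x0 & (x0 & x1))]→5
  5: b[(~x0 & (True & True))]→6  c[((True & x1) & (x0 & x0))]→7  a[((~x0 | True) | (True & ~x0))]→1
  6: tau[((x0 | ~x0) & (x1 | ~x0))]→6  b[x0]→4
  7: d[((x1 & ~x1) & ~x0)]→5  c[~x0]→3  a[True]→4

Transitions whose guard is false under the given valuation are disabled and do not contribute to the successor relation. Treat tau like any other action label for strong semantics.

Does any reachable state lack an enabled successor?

Answer: DEADLOCK-FREE

Working:
Reach set: {0,1,4,5,6}
  0: a→4  [1 exit(s)]
  1: b→4  tau→1  [2 exit(s)]
  4: c→4  tau→5  [2 exit(s)]
  5: a→1  b→6  [2 exit(s)]
  6: tau→6  [1 exit(s)]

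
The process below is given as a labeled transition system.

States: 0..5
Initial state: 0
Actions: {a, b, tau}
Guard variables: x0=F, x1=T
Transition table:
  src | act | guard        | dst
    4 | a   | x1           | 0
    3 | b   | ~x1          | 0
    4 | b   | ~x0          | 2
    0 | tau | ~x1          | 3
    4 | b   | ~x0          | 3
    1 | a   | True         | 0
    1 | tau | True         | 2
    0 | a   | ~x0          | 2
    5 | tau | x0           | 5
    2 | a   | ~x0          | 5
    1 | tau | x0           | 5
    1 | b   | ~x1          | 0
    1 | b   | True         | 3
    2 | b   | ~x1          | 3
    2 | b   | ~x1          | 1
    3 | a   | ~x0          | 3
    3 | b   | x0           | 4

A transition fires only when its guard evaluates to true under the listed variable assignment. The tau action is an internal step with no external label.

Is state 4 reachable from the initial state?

Answer: UNREACHABLE

Analysis:
Guard filter leaves 9 enabled edge(s).
L0 = {0}
L1 = {2}  total {0,2}
L2 = {5}  total {0,2,5}
Reachable = {0,2,5}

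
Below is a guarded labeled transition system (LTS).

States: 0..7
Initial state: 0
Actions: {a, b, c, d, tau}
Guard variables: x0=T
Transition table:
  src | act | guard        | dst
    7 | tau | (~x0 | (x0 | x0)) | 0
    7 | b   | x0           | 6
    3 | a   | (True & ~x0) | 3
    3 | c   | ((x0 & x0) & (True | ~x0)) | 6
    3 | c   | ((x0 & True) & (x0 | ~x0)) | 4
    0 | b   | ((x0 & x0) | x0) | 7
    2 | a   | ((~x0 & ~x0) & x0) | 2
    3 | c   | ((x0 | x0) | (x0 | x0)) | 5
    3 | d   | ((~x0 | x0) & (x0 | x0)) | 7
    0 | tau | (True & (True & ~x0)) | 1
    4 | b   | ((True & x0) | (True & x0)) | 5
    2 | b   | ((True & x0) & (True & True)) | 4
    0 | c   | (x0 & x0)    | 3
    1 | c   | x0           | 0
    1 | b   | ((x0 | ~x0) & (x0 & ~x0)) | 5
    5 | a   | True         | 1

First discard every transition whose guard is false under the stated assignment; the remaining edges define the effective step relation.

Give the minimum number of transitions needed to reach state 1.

Answer: 3

Analysis:
Layered search for 1:
  Layer 0: {0}
  Layer 1: {3,7}
  Layer 2: {4,5,6}
  Layer 3: {1}
depth(1)=3, e.g. c·c·a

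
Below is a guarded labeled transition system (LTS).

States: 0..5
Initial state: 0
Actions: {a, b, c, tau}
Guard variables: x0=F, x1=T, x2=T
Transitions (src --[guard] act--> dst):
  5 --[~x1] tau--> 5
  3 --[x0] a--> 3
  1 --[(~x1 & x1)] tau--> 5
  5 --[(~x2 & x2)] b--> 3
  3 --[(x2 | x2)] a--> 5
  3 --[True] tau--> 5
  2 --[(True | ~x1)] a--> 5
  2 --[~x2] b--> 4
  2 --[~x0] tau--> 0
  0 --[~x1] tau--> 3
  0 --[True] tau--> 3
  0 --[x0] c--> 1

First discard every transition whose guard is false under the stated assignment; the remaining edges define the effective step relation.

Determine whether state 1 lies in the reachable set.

Answer: UNREACHABLE

Analysis:
Guard filter leaves 5 enabled edge(s).
Layer 0: {0}
Layer 1: {3}  total {0,3}
Layer 2: {5}  total {0,3,5}
Reach set: {0,3,5}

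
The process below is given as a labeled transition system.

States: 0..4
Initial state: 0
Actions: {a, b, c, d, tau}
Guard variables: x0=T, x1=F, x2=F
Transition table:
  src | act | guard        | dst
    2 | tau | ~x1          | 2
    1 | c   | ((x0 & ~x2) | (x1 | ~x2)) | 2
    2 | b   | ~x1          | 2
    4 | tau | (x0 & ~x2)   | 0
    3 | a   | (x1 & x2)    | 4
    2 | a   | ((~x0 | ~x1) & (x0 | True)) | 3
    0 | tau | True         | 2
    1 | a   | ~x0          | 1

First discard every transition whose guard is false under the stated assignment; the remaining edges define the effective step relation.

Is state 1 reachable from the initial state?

Answer: UNREACHABLE

Analysis:
6 transition(s) survive guard evaluation.
depth 0: {0}
depth 1: {2}  total {0,2}
depth 2: {3}  total {0,2,3}
Reach set: {0,2,3}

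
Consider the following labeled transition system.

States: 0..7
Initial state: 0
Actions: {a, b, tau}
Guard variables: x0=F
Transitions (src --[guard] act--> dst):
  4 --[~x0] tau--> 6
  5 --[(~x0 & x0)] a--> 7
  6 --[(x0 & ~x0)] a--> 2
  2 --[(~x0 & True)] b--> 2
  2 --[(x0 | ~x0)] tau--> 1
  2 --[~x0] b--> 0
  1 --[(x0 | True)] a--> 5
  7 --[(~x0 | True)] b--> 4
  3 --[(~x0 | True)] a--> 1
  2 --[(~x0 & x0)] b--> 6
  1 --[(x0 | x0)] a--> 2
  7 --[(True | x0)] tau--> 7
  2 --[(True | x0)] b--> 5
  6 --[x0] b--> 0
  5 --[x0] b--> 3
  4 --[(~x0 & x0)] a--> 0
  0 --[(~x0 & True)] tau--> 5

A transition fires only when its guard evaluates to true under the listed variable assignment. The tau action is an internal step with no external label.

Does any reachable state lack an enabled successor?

Reach set: {0,5}
  0: tau→5  [deg 1]
  5: ∅  [deadlock]
witness 5: tau

Answer: DEADLOCK at state 5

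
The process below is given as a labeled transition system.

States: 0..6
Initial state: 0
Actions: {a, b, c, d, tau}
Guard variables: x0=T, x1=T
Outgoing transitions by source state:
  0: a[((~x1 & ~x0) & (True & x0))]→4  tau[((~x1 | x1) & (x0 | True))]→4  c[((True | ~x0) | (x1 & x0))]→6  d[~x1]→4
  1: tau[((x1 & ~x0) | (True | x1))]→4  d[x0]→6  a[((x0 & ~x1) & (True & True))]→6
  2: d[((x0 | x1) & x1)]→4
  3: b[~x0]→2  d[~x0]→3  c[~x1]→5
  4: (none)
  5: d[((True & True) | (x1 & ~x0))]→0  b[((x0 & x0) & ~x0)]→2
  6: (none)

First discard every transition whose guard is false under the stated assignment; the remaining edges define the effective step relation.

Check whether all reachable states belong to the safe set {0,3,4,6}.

Allowed set {0,3,4,6}
Reachable = {0,4,6}
  0: safe
  4: safe
  6: safe

Answer: INVARIANT HOLDS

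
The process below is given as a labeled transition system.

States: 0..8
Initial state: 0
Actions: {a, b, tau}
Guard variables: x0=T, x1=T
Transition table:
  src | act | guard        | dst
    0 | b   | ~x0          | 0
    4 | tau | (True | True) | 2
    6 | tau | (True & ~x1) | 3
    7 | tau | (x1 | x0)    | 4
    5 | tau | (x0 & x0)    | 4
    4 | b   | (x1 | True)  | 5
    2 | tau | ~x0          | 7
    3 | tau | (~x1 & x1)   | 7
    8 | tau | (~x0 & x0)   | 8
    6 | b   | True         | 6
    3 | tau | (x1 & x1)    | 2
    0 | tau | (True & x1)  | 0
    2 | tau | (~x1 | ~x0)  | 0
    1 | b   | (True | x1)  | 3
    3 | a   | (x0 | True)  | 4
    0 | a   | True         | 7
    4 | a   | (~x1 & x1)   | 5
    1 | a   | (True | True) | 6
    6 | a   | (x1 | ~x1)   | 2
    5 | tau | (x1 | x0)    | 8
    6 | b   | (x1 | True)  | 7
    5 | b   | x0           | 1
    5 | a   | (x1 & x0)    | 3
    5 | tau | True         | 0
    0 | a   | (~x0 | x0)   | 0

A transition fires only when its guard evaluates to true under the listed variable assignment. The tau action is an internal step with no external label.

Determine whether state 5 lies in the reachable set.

After dropping false guards: 18 live edges.
L0 = {0}
L1 = {7}  total {0,7}
L2 = {4}  total {0,4,7}
L3 = {2,5}  total {0,2,4,5,7}
L4 = {1,3,8}  total {0,1,2,3,4,5,7,8}
L5 = {6}  total {0,1,2,3,4,5,6,7,8}
Reach set: {0,1,2,3,4,5,6,7,8}
witness 5: a·tau·b

Answer: REACHABLE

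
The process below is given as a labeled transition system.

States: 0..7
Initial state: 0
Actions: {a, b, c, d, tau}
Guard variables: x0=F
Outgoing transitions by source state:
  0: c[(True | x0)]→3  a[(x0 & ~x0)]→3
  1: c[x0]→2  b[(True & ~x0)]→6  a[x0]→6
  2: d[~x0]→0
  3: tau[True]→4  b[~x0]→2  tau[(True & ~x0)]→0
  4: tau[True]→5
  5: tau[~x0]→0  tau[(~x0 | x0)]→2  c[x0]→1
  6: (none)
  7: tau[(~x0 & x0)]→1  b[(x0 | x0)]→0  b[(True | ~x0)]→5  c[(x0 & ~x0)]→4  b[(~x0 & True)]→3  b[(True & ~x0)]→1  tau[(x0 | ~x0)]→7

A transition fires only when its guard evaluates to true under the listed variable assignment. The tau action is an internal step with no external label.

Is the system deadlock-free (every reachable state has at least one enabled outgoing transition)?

R = {0,2,3,4,5}
  0: c→3  [1 exit(s)]
  2: d→0  [1 exit(s)]
  3: b→2  tau→0  tau→4  [3 exit(s)]
  4: tau→5  [1 exit(s)]
  5: tau→0  tau→2  [2 exit(s)]

Answer: DEADLOCK-FREE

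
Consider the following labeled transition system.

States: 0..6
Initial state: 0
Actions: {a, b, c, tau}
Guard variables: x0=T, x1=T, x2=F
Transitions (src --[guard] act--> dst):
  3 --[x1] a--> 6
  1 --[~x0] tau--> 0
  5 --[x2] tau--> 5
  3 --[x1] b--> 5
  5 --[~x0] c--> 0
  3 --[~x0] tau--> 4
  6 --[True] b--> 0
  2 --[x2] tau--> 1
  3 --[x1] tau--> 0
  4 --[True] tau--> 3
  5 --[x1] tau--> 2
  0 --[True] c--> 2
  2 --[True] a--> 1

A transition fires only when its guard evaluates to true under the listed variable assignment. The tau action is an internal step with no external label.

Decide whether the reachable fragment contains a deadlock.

Reachable = {0,1,2}
  0: c→2  [deg 1]
  1: ∅  [STUCK]
  2: a→1  [deg 1]
witness 1: c·a

Answer: DEADLOCK at state 1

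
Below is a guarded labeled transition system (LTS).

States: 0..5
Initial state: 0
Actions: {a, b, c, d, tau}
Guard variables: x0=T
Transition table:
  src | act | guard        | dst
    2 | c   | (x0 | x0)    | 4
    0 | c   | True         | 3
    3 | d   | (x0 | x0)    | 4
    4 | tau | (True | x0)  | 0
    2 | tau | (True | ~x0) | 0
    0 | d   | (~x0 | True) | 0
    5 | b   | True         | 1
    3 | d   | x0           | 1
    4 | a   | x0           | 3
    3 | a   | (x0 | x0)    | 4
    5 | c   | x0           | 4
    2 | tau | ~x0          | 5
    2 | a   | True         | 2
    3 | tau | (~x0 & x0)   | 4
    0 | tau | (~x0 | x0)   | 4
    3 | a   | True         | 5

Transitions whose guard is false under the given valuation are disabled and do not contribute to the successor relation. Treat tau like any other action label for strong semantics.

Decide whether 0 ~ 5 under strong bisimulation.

Answer: NOT BISIMILAR

Analysis:
Refine partition for ~:
  round 0: {{0,1,2,3,4,5}}
  round 1: {{0},{1},{2},{3},{4},{5}}
stable after 2 split(s): 6 block(s)
class of 0: {0}; class of 5: {5}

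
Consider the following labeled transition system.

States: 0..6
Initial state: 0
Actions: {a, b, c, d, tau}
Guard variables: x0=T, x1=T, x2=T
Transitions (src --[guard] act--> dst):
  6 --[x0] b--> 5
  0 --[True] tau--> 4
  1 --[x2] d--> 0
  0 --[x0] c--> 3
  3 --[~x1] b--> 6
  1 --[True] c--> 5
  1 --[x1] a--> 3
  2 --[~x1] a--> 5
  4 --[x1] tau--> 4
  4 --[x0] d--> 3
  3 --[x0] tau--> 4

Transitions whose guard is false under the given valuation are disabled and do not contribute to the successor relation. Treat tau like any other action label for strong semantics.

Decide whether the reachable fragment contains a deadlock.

R = {0,3,4}
  0: c→3  tau→4  [2 exit(s)]
  3: tau→4  [1 exit(s)]
  4: d→3  tau→4  [2 exit(s)]

Answer: DEADLOCK-FREE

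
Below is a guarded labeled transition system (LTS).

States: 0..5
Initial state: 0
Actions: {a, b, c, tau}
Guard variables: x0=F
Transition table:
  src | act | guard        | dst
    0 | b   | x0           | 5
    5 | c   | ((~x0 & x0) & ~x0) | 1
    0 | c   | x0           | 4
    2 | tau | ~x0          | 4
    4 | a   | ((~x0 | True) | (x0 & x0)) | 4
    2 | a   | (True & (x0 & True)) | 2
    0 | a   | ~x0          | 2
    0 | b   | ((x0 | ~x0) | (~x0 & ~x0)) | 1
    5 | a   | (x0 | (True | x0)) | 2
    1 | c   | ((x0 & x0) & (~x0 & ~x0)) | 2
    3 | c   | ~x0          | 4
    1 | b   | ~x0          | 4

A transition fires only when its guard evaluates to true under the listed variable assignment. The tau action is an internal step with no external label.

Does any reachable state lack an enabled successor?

Answer: DEADLOCK-FREE

Trace:
Reach set: {0,1,2,4}
  0: a→2  b→1  [deg 2]
  1: b→4  [deg 1]
  2: tau→4  [deg 1]
  4: a→4  [deg 1]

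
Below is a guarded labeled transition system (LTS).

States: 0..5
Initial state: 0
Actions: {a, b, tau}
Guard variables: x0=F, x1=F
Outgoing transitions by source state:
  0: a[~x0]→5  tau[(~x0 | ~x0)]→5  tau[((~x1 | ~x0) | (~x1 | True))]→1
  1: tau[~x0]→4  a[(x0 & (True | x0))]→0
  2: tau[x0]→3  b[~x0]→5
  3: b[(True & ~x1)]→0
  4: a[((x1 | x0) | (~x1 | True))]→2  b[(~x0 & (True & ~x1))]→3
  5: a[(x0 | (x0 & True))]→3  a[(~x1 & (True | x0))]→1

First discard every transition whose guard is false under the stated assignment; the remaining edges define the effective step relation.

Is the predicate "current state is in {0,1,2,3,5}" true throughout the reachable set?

Allowed set {0,1,2,3,5}
R = {0,1,2,3,4,5}
  0: ✓
  1: ✓
  2: ✓
  3: ✓
  4: ✗ unsafe
  5: ✓
counterexample path to 4: tau·tau

Answer: INVARIANT VIOLATED at state 4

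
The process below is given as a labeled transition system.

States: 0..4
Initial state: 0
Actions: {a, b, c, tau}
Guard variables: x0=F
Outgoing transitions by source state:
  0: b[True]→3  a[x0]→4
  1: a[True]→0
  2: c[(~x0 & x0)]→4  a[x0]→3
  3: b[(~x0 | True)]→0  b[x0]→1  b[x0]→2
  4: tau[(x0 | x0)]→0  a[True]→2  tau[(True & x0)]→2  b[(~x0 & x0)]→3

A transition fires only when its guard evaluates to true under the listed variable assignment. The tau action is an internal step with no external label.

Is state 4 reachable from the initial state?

Answer: UNREACHABLE

Trace:
After dropping false guards: 4 live edges.
depth 0: {0}
depth 1: {3}  total {0,3}
Reach set: {0,3}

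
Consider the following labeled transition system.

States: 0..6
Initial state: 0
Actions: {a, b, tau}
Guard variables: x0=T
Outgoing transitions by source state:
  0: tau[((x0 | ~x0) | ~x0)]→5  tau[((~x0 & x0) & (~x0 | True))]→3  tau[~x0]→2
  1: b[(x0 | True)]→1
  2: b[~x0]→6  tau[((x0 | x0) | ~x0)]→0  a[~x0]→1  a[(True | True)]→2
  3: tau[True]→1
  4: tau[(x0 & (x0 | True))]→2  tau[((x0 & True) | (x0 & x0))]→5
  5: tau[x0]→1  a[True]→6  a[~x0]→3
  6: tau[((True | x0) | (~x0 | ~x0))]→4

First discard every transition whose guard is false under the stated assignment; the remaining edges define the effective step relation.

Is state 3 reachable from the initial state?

10 transition(s) survive guard evaluation.
Layer 0: {0}
Layer 1: {5}  total {0,5}
Layer 2: {1,6}  total {0,1,5,6}
Layer 3: {4}  total {0,1,4,5,6}
Layer 4: {2}  total {0,1,2,4,5,6}
Reachable = {0,1,2,4,5,6}

Answer: UNREACHABLE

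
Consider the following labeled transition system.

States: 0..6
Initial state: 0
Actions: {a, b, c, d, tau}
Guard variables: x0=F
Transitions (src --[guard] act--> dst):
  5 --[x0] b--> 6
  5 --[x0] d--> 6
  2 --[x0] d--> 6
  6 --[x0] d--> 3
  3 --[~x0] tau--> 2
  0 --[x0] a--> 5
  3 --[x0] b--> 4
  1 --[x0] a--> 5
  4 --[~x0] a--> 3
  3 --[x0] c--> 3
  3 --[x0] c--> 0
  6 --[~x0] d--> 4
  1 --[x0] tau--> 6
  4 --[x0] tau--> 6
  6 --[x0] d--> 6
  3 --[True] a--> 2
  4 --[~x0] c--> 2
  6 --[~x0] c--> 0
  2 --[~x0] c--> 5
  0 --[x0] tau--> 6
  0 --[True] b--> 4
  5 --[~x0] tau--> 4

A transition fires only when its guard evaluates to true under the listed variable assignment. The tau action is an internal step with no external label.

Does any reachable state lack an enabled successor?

Answer: DEADLOCK-FREE

Working:
Reachable = {0,2,3,4,5}
  0: b→4  [1 out]
  2: c→5  [1 out]
  3: a→2  tau→2  [2 out]
  4: a→3  c→2  [2 out]
  5: tau→4  [1 out]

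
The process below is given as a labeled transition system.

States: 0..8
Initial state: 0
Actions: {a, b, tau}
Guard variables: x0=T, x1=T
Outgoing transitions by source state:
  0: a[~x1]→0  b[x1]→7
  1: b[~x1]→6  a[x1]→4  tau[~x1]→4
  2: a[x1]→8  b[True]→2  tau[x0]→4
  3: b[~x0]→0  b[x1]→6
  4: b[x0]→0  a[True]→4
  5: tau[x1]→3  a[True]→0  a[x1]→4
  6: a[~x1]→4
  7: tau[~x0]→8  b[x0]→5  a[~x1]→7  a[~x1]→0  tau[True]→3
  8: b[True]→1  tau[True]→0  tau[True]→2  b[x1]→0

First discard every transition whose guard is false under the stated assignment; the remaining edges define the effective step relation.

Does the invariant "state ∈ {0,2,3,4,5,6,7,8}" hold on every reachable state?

Answer: INVARIANT HOLDS

Analysis:
Allowed set {0,2,3,4,5,6,7,8}
R = {0,3,4,5,6,7}
  0: safe
  3: safe
  4: safe
  5: safe
  6: safe
  7: safe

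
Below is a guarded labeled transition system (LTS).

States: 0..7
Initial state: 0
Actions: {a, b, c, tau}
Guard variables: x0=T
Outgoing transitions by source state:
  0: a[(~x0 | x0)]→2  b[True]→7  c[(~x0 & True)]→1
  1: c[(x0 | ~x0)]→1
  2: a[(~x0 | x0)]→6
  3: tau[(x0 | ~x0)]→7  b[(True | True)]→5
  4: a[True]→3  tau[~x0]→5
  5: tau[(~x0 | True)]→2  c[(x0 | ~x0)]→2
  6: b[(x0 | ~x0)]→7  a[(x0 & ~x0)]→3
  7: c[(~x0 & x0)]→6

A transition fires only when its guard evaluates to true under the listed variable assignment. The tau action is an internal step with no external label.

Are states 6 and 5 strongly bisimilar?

Bisimulation quotient by refinement:
  P[0] = {{0,1,2,3,4,5,6,7}}
  P[1] = {{0},{1},{2,4},{3},{5},{6},{7}}
  P[2] = {{0},{1},{2},{3},{4},{5},{6},{7}}
Fixed point at round 3; 8 class(es).
class of 6: {6}; class of 5: {5}

Answer: NOT BISIMILAR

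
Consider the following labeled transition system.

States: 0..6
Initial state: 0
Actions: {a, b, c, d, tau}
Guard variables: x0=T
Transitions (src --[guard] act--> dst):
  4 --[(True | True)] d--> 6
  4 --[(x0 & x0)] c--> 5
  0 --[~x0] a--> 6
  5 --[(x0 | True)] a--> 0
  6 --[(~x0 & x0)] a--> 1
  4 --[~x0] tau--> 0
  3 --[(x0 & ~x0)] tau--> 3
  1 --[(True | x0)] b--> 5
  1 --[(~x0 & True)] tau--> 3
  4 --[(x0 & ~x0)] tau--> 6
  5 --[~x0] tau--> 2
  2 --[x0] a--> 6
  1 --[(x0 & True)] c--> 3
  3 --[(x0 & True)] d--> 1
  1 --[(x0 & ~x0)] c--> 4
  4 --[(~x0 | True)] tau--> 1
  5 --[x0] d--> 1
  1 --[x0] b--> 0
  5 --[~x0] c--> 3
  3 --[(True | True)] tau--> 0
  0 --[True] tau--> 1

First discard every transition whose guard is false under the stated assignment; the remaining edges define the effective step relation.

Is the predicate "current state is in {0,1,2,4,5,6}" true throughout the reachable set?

Answer: INVARIANT VIOLATED at state 3

Working:
Safe = {0,1,2,4,5,6}
R = {0,1,3,5}
  0: safe
  1: safe
  3: ✗ unsafe
  5: safe
witness against invariant: tau·c → 3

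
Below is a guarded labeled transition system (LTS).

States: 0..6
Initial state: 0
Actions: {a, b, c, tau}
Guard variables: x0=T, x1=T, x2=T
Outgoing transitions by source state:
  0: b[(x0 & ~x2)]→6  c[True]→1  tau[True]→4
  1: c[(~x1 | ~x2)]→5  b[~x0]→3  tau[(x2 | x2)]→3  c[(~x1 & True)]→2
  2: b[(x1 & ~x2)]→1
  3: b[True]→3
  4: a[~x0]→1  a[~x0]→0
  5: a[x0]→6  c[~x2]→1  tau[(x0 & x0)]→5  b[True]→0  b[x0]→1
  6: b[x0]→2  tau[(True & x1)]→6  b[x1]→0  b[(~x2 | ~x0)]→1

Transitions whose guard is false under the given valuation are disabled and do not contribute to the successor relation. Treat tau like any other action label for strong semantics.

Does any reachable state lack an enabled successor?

Answer: DEADLOCK at state 4

Working:
R = {0,1,3,4}
  0: c→1  tau→4  [deg 2]
  1: tau→3  [deg 1]
  3: b→3  [deg 1]
  4: ∅  [no exit]
witness 4: tau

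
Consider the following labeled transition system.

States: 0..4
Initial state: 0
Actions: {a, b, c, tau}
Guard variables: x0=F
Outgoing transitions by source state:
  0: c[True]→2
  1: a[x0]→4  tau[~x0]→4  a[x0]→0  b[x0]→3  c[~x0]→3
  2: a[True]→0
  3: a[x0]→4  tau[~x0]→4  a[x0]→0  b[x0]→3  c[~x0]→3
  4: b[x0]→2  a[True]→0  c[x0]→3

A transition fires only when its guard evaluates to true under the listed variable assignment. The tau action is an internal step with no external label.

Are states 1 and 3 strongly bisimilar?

Answer: BISIMILAR

Working:
Refine partition for ~:
  P[0] = {{0,1,2,3,4}}
  P[1] = {{0},{1,3},{2,4}}
Fixed point at round 2; 3 class(es).
1∈{1,3}, 3∈{1,3}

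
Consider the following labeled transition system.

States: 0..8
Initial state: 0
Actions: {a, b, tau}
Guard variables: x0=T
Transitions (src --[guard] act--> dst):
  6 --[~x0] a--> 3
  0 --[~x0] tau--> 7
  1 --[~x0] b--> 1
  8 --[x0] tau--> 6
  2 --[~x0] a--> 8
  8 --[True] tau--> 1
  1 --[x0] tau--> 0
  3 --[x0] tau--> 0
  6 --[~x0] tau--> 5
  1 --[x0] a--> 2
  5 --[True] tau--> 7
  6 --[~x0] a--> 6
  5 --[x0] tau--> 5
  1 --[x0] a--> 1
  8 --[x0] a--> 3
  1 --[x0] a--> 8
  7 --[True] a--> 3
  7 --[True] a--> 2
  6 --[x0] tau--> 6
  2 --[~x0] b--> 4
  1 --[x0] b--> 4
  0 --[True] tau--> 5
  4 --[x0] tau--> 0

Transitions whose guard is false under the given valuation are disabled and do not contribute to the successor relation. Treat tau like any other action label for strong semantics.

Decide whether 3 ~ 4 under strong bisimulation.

Compute ~ classes (split until stable):
  P[0] = {{0,1,2,3,4,5,6,7,8}}
  P[1] = {{0,3,4,5,6},{1},{2},{7},{8}}
  P[2] = {{0,3,4,6},{1},{2},{5},{7},{8}}
  P[3] = {{0},{1},{2},{3,4,6},{5},{7},{8}}
  P[4] = {{0},{1},{2},{3,4},{5},{6},{7},{8}}
stable after 5 split(s): 8 block(s)
class of 3: {3,4}; class of 4: {3,4}

Answer: BISIMILAR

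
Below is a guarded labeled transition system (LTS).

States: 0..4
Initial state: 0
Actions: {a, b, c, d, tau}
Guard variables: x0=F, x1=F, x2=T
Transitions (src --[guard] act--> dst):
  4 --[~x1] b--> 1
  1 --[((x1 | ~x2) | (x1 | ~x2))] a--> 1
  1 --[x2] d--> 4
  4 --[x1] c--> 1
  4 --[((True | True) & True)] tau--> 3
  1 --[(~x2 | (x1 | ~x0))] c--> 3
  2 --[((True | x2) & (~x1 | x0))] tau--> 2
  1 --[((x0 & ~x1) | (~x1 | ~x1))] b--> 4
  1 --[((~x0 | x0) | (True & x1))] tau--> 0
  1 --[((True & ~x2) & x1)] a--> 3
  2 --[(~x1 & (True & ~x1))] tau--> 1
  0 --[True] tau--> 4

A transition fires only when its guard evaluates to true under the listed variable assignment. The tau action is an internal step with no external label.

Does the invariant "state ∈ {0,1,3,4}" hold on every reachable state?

Answer: INVARIANT HOLDS

Working:
Safe = {0,1,3,4}
R = {0,1,3,4}
  0: ✓
  1: ✓
  3: ✓
  4: ✓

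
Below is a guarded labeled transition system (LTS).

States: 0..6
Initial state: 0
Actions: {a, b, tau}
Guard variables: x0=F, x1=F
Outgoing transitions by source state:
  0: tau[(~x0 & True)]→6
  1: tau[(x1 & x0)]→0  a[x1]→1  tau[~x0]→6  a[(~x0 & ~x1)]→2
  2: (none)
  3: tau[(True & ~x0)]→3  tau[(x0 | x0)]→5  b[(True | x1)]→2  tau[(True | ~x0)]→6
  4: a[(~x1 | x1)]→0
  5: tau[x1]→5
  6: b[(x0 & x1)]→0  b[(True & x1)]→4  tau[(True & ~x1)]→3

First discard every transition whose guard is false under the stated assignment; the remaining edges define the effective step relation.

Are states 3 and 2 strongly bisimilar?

Refine partition for ~:
  P[0] = {{0,1,2,3,4,5,6}}
  P[1] = {{0,6},{1},{2,5},{3},{4}}
  P[2] = {{0},{1},{2,5},{3},{4},{6}}
6 equivalence class(es) (converged in 3)
[3]={3}  [2]={2,5}

Answer: NOT BISIMILAR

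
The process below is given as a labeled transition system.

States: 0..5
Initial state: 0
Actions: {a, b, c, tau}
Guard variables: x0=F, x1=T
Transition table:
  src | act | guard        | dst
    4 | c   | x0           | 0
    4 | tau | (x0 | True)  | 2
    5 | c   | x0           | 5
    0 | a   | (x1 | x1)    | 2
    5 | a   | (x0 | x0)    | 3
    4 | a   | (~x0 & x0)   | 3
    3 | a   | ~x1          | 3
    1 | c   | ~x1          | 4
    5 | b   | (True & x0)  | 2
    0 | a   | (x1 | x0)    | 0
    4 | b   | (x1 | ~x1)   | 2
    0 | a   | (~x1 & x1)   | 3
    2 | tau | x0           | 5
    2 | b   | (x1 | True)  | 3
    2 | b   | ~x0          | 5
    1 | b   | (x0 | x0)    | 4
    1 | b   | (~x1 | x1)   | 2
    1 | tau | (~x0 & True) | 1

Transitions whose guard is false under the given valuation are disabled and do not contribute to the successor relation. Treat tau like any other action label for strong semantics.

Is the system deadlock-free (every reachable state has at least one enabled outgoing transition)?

R = {0,2,3,5}
  0: a→0  a→2  [deg 2]
  2: b→3  b→5  [deg 2]
  3: ∅  [no exit]
  5: ∅  [no exit]
witness 3: a·b

Answer: DEADLOCK at state 3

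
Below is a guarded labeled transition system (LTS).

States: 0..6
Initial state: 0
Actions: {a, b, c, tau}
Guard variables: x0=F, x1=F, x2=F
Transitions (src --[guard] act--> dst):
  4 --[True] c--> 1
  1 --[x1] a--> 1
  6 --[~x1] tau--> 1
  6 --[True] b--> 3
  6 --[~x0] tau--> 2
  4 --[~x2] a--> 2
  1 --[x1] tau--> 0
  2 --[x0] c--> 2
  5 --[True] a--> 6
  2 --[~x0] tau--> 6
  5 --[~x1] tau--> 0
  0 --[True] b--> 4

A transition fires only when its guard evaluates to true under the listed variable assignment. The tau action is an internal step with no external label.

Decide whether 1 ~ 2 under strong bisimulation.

Answer: NOT BISIMILAR

Analysis:
Refine partition for ~:
  P[0] = {{0,1,2,3,4,5,6}}
  P[1] = {{0},{1,3},{2},{4},{5},{6}}
6 equivalence class(es) (converged in 2)
1∈{1,3}, 2∈{2}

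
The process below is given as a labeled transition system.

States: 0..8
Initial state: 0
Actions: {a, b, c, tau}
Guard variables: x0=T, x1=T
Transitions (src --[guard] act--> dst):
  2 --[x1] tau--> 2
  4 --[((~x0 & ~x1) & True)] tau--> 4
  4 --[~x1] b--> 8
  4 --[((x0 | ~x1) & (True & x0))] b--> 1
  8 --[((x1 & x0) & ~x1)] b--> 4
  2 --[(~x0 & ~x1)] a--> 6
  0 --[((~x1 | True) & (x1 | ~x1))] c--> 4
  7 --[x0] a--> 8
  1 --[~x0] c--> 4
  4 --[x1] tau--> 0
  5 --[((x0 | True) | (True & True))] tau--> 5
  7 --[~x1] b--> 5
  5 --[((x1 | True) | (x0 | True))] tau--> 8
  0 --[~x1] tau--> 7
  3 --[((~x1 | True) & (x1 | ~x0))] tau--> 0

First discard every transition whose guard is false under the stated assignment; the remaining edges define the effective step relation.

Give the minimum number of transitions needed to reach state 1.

Answer: 2

Working:
Breadth-first toward 1:
  L0 = {0}
  L1 = {4}
  L2 = {1}
1 enters at depth 2; path c·b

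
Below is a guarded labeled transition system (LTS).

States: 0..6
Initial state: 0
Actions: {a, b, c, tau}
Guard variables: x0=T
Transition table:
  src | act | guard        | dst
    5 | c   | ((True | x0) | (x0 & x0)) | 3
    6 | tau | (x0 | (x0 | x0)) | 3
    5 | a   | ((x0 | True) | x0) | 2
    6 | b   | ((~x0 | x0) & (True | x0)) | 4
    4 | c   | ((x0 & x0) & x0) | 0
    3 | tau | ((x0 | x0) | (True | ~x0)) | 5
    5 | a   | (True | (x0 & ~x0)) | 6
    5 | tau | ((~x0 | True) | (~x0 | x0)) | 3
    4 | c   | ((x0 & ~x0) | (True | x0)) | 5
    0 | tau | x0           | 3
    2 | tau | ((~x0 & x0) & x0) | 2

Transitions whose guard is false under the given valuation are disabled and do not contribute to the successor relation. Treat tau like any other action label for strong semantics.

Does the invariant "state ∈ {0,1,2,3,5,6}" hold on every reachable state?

Allowed set {0,1,2,3,5,6}
Reach set: {0,2,3,4,5,6}
  0: safe
  2: safe
  3: safe
  4: VIOLATES
  5: safe
  6: safe
counterexample path to 4: tau·tau·a·b

Answer: INVARIANT VIOLATED at state 4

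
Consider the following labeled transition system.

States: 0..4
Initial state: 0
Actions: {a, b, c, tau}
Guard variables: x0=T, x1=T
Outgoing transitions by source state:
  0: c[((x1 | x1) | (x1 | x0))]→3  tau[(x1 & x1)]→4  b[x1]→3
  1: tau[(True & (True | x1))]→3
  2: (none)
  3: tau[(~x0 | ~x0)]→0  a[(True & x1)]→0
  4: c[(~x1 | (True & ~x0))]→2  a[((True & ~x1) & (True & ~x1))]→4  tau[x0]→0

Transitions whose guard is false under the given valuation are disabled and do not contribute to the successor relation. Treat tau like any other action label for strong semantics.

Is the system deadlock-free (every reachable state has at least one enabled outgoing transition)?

Reachable = {0,3,4}
  0: b→3  c→3  tau→4  [3 out]
  3: a→0  [1 out]
  4: tau→0  [1 out]

Answer: DEADLOCK-FREE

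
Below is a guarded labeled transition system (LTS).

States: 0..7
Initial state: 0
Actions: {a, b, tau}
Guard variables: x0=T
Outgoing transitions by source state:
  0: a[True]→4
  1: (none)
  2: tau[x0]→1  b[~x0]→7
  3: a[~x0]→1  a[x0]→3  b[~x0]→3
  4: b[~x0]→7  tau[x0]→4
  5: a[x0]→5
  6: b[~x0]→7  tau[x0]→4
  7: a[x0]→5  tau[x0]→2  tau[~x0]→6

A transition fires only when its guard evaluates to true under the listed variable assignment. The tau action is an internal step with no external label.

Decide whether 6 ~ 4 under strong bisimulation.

Answer: BISIMILAR

Working:
Refine partition for ~:
  round 0: {{0,1,2,3,4,5,6,7}}
  round 1: {{0,3,5},{1},{2,4,6},{7}}
  round 2: {{0},{1},{2},{3,5},{4,6},{7}}
stable after 3 split(s): 6 block(s)
6∈{4,6}, 4∈{4,6}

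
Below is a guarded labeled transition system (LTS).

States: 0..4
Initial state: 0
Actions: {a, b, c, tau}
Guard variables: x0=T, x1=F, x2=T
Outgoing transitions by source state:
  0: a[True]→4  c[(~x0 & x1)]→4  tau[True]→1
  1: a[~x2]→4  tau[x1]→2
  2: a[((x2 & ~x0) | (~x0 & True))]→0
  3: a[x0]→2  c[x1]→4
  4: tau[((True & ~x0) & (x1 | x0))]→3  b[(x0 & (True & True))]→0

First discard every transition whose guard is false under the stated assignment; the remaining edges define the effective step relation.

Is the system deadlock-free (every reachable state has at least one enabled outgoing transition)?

Answer: DEADLOCK at state 1

Working:
R = {0,1,4}
  0: a→4  tau→1  [2 out]
  1: ∅  [no exit]
  4: b→0  [1 out]
witness 1: tau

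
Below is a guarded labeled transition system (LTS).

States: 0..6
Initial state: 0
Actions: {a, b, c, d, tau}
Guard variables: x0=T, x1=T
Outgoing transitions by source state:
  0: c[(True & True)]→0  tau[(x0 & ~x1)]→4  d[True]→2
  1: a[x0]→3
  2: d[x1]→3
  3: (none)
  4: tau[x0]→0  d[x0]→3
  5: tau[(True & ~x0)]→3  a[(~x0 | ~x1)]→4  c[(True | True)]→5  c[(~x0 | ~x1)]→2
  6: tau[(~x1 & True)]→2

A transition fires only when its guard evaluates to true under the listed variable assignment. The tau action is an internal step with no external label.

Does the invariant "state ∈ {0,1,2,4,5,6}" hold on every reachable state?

Answer: INVARIANT VIOLATED at state 3

Working:
Allowed set {0,1,2,4,5,6}
R = {0,2,3}
  0: ok
  2: ok
  3: outside
witness against invariant: d·d → 3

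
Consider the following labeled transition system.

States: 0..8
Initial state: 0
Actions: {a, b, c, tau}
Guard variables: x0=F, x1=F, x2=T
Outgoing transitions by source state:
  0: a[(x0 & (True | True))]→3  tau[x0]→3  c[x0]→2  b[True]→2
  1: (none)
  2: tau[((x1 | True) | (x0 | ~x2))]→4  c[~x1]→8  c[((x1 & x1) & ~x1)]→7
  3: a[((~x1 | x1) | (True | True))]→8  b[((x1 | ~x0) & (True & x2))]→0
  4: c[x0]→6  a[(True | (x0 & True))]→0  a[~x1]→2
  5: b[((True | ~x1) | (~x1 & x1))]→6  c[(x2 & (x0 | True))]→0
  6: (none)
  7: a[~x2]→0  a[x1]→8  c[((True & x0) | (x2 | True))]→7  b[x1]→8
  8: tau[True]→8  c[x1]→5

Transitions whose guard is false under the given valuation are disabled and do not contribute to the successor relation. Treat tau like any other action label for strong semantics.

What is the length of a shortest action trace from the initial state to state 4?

Answer: 2

Analysis:
BFS to 4:
  L0 = {0}
  L1 = {2}
  L2 = {4,8}
depth(4)=2, e.g. b·tau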